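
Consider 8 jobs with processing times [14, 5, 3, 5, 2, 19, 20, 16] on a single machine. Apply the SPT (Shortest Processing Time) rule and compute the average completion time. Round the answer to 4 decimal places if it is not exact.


Sort jobs by processing time (SPT order): [2, 3, 5, 5, 14, 16, 19, 20]
Compute completion times sequentially:
  Job 1: processing = 2, completes at 2
  Job 2: processing = 3, completes at 5
  Job 3: processing = 5, completes at 10
  Job 4: processing = 5, completes at 15
  Job 5: processing = 14, completes at 29
  Job 6: processing = 16, completes at 45
  Job 7: processing = 19, completes at 64
  Job 8: processing = 20, completes at 84
Sum of completion times = 254
Average completion time = 254/8 = 31.75

31.75


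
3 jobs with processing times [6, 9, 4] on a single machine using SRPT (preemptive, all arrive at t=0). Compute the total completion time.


Since all jobs arrive at t=0, SRPT equals SPT ordering.
SPT order: [4, 6, 9]
Completion times:
  Job 1: p=4, C=4
  Job 2: p=6, C=10
  Job 3: p=9, C=19
Total completion time = 4 + 10 + 19 = 33

33


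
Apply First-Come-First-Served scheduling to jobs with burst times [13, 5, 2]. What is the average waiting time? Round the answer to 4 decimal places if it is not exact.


FCFS order (as given): [13, 5, 2]
Waiting times:
  Job 1: wait = 0
  Job 2: wait = 13
  Job 3: wait = 18
Sum of waiting times = 31
Average waiting time = 31/3 = 10.3333

10.3333


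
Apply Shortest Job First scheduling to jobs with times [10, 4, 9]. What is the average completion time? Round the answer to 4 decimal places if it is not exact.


SJF order (ascending): [4, 9, 10]
Completion times:
  Job 1: burst=4, C=4
  Job 2: burst=9, C=13
  Job 3: burst=10, C=23
Average completion = 40/3 = 13.3333

13.3333


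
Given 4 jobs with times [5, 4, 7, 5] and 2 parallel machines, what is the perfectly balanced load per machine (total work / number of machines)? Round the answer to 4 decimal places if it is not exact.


Total processing time = 5 + 4 + 7 + 5 = 21
Number of machines = 2
Ideal balanced load = 21 / 2 = 10.5

10.5


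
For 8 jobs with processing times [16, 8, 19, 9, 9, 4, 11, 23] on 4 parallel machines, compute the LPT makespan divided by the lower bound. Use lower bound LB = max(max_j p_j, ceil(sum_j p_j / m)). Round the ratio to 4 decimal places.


LPT order: [23, 19, 16, 11, 9, 9, 8, 4]
Machine loads after assignment: [23, 27, 25, 24]
LPT makespan = 27
Lower bound = max(max_job, ceil(total/4)) = max(23, 25) = 25
Ratio = 27 / 25 = 1.08

1.08


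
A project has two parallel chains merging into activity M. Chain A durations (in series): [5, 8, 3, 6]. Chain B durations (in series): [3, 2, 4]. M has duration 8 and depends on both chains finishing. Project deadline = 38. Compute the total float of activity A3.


Forward pass: ES(A3) = sum of predecessors on chain A = 13
EF = ES + duration = 13 + 3 = 16
Backward pass: LF(M) = deadline = 38; LS(M) = 38 - 8 = 30
LF(A3) = LS(M) - sum(successors on chain A) = 30 - 6 = 24
LS = LF - duration = 24 - 3 = 21
Total float = LS - ES = 21 - 13 = 8

8


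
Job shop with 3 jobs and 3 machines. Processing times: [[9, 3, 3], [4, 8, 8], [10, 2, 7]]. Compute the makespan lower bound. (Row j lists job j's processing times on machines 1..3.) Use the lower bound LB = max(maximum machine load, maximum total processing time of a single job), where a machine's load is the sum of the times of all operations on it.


Machine loads:
  Machine 1: 9 + 4 + 10 = 23
  Machine 2: 3 + 8 + 2 = 13
  Machine 3: 3 + 8 + 7 = 18
Max machine load = 23
Job totals:
  Job 1: 15
  Job 2: 20
  Job 3: 19
Max job total = 20
Lower bound = max(23, 20) = 23

23


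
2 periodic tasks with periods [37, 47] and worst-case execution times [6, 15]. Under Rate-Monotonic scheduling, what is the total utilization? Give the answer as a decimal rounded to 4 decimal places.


Compute individual utilizations (exact fractions):
  Task 1: C/T = 6/37 (approx. 0.1622)
  Task 2: C/T = 15/47 (approx. 0.3191)
Total utilization U = 6/37 + 15/47 = 837/1739
Rounded to 4 decimal places: U = 0.4813
RM (Liu & Layland) bound for 2 tasks = 0.828427; compare with U = 837/1739 (approx. 0.481311)
U <= bound, so schedulable by RM sufficient condition.

0.4813


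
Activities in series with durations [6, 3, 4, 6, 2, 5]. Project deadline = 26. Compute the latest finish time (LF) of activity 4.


LF(activity 4) = deadline - sum of successor durations
Successors: activities 5 through 6 with durations [2, 5]
Sum of successor durations = 7
LF = 26 - 7 = 19

19


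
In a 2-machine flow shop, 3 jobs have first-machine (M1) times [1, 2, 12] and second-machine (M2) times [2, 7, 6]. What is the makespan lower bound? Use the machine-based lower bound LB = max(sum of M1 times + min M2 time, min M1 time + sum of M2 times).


LB1 = sum(M1 times) + min(M2 times) = 15 + 2 = 17
LB2 = min(M1 times) + sum(M2 times) = 1 + 15 = 16
Lower bound = max(LB1, LB2) = max(17, 16) = 17

17


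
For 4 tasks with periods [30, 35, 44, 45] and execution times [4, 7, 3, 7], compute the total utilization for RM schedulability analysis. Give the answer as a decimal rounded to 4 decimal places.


Compute individual utilizations (exact fractions):
  Task 1: C/T = 4/30 = 2/15 (approx. 0.1333)
  Task 2: C/T = 7/35 = 1/5 (approx. 0.2)
  Task 3: C/T = 3/44 (approx. 0.0682)
  Task 4: C/T = 7/45 (approx. 0.1556)
Total utilization U = 2/15 + 1/5 + 3/44 + 7/45 = 1103/1980
Rounded to 4 decimal places: U = 0.5571
RM (Liu & Layland) bound for 4 tasks = 0.756828; compare with U = 1103/1980 (approx. 0.557071)
U <= bound, so schedulable by RM sufficient condition.

0.5571


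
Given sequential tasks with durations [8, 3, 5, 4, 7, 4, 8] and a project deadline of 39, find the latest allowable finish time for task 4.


LF(activity 4) = deadline - sum of successor durations
Successors: activities 5 through 7 with durations [7, 4, 8]
Sum of successor durations = 19
LF = 39 - 19 = 20

20


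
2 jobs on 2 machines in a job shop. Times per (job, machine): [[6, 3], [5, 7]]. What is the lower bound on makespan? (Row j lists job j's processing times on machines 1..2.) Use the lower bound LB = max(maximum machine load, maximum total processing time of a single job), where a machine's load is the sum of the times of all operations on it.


Machine loads:
  Machine 1: 6 + 5 = 11
  Machine 2: 3 + 7 = 10
Max machine load = 11
Job totals:
  Job 1: 9
  Job 2: 12
Max job total = 12
Lower bound = max(11, 12) = 12

12


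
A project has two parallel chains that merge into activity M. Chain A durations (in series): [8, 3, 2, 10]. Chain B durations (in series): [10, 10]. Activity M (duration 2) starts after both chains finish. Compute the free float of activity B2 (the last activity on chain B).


ES(B2) = sum of predecessors on chain B = 10
EF(B2) = ES + duration = 10 + 10 = 20
Successor of B2 is M. ES(M) = max(sum(A), sum(B)) = max(23, 20) = 23
Free float = ES(successor) - EF(current) = 23 - 20 = 3

3


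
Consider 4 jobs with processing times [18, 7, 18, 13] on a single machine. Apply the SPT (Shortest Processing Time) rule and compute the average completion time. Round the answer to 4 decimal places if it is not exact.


Sort jobs by processing time (SPT order): [7, 13, 18, 18]
Compute completion times sequentially:
  Job 1: processing = 7, completes at 7
  Job 2: processing = 13, completes at 20
  Job 3: processing = 18, completes at 38
  Job 4: processing = 18, completes at 56
Sum of completion times = 121
Average completion time = 121/4 = 30.25

30.25


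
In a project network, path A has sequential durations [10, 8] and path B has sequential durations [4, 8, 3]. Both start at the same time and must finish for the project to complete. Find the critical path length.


Path A total = 10 + 8 = 18
Path B total = 4 + 8 + 3 = 15
Critical path = longest path = max(18, 15) = 18

18


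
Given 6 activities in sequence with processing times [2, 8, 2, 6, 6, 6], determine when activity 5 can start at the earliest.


Activity 5 starts after activities 1 through 4 complete.
Predecessor durations: [2, 8, 2, 6]
ES = 2 + 8 + 2 + 6 = 18

18


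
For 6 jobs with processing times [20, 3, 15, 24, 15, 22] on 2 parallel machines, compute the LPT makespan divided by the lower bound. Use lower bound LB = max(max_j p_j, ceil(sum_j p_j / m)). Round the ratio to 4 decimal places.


LPT order: [24, 22, 20, 15, 15, 3]
Machine loads after assignment: [54, 45]
LPT makespan = 54
Lower bound = max(max_job, ceil(total/2)) = max(24, 50) = 50
Ratio = 54 / 50 = 1.08

1.08


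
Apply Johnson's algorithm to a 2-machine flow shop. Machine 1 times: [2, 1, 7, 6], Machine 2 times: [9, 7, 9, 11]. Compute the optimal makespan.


Apply Johnson's rule:
  Group 1 (a <= b): [(2, 1, 7), (1, 2, 9), (4, 6, 11), (3, 7, 9)]
  Group 2 (a > b): []
Optimal job order: [2, 1, 4, 3]
Schedule:
  Job 2: M1 done at 1, M2 done at 8
  Job 1: M1 done at 3, M2 done at 17
  Job 4: M1 done at 9, M2 done at 28
  Job 3: M1 done at 16, M2 done at 37
Makespan = 37

37


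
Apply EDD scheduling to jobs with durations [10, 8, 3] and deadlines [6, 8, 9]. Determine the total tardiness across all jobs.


Sort by due date (EDD order): [(10, 6), (8, 8), (3, 9)]
Compute completion times and tardiness:
  Job 1: p=10, d=6, C=10, tardiness=max(0,10-6)=4
  Job 2: p=8, d=8, C=18, tardiness=max(0,18-8)=10
  Job 3: p=3, d=9, C=21, tardiness=max(0,21-9)=12
Total tardiness = 26

26


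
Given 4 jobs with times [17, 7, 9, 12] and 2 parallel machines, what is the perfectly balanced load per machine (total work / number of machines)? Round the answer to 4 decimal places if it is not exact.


Total processing time = 17 + 7 + 9 + 12 = 45
Number of machines = 2
Ideal balanced load = 45 / 2 = 22.5

22.5


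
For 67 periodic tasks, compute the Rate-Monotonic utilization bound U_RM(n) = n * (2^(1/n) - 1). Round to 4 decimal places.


Compute 2^(1/67) = 1.0103991798
Subtract 1: 1.0103991798 - 1 = 0.0103991798
Multiply by n: 67 * 0.0103991798 = 0.6967450466
Round to 4 dp: 0.6967

0.6967


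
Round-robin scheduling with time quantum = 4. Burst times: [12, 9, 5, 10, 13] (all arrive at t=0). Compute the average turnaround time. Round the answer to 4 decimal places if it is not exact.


Time quantum = 4
Execution trace:
  J1 runs 4 units, time = 4
  J2 runs 4 units, time = 8
  J3 runs 4 units, time = 12
  J4 runs 4 units, time = 16
  J5 runs 4 units, time = 20
  J1 runs 4 units, time = 24
  J2 runs 4 units, time = 28
  J3 runs 1 units, time = 29
  J4 runs 4 units, time = 33
  J5 runs 4 units, time = 37
  J1 runs 4 units, time = 41
  J2 runs 1 units, time = 42
  J4 runs 2 units, time = 44
  J5 runs 4 units, time = 48
  J5 runs 1 units, time = 49
Finish times: [41, 42, 29, 44, 49]
Average turnaround = 205/5 = 41.0

41.0


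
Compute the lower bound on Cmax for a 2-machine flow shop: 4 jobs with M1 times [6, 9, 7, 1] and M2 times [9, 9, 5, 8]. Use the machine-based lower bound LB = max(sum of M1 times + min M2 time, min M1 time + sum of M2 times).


LB1 = sum(M1 times) + min(M2 times) = 23 + 5 = 28
LB2 = min(M1 times) + sum(M2 times) = 1 + 31 = 32
Lower bound = max(LB1, LB2) = max(28, 32) = 32

32


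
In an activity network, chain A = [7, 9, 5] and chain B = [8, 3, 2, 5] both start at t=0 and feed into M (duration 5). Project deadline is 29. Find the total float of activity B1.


Forward pass: ES(B1) = sum of predecessors on chain B = 0
EF = ES + duration = 0 + 8 = 8
Backward pass: LF(M) = deadline = 29; LS(M) = 29 - 5 = 24
LF(B1) = LS(M) - sum(successors on chain B) = 24 - 10 = 14
LS = LF - duration = 14 - 8 = 6
Total float = LS - ES = 6 - 0 = 6

6


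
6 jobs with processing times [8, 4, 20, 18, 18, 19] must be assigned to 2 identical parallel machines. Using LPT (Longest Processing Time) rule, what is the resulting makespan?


Sort jobs in decreasing order (LPT): [20, 19, 18, 18, 8, 4]
Assign each job to the least loaded machine:
  Machine 1: jobs [20, 18, 4], load = 42
  Machine 2: jobs [19, 18, 8], load = 45
Makespan = max load = 45

45


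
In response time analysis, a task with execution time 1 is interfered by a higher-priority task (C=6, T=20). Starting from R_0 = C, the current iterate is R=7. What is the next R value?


R_next = C + ceil(R_prev / T_hp) * C_hp
ceil(7 / 20) = ceil(0.35) = 1
Interference = 1 * 6 = 6
R_next = 1 + 6 = 7
R_next = R_prev, so the iteration has converged (response time = 7).

7


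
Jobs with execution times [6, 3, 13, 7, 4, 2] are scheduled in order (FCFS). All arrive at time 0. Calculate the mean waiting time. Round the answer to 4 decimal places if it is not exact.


FCFS order (as given): [6, 3, 13, 7, 4, 2]
Waiting times:
  Job 1: wait = 0
  Job 2: wait = 6
  Job 3: wait = 9
  Job 4: wait = 22
  Job 5: wait = 29
  Job 6: wait = 33
Sum of waiting times = 99
Average waiting time = 99/6 = 16.5

16.5


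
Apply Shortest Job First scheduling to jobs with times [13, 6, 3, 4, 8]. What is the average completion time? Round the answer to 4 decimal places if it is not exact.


SJF order (ascending): [3, 4, 6, 8, 13]
Completion times:
  Job 1: burst=3, C=3
  Job 2: burst=4, C=7
  Job 3: burst=6, C=13
  Job 4: burst=8, C=21
  Job 5: burst=13, C=34
Average completion = 78/5 = 15.6

15.6


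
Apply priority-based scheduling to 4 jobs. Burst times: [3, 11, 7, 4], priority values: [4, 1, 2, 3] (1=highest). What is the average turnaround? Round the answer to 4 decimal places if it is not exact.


Sort by priority (ascending = highest first):
Order: [(1, 11), (2, 7), (3, 4), (4, 3)]
Completion times:
  Priority 1, burst=11, C=11
  Priority 2, burst=7, C=18
  Priority 3, burst=4, C=22
  Priority 4, burst=3, C=25
Average turnaround = 76/4 = 19.0

19.0


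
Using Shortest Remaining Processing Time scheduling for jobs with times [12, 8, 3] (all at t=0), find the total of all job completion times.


Since all jobs arrive at t=0, SRPT equals SPT ordering.
SPT order: [3, 8, 12]
Completion times:
  Job 1: p=3, C=3
  Job 2: p=8, C=11
  Job 3: p=12, C=23
Total completion time = 3 + 11 + 23 = 37

37


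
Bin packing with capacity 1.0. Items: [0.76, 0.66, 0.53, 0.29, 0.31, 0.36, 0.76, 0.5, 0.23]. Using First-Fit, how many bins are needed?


Place items sequentially using First-Fit:
  Item 0.76 -> new Bin 1
  Item 0.66 -> new Bin 2
  Item 0.53 -> new Bin 3
  Item 0.29 -> Bin 2 (now 0.95)
  Item 0.31 -> Bin 3 (now 0.84)
  Item 0.36 -> new Bin 4
  Item 0.76 -> new Bin 5
  Item 0.5 -> Bin 4 (now 0.86)
  Item 0.23 -> Bin 1 (now 0.99)
Total bins used = 5

5


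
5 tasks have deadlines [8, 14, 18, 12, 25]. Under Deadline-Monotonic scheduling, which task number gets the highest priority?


Sort tasks by relative deadline (ascending):
  Task 1: deadline = 8
  Task 4: deadline = 12
  Task 2: deadline = 14
  Task 3: deadline = 18
  Task 5: deadline = 25
Priority order (highest first): [1, 4, 2, 3, 5]
Highest priority task = 1

1


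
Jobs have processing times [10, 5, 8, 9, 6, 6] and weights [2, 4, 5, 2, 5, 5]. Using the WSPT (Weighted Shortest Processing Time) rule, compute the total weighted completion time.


Compute p/w ratios and sort ascending (WSPT): [(6, 5), (6, 5), (5, 4), (8, 5), (9, 2), (10, 2)]
Compute weighted completion times:
  Job (p=6,w=5): C=6, w*C=5*6=30
  Job (p=6,w=5): C=12, w*C=5*12=60
  Job (p=5,w=4): C=17, w*C=4*17=68
  Job (p=8,w=5): C=25, w*C=5*25=125
  Job (p=9,w=2): C=34, w*C=2*34=68
  Job (p=10,w=2): C=44, w*C=2*44=88
Total weighted completion time = 439

439


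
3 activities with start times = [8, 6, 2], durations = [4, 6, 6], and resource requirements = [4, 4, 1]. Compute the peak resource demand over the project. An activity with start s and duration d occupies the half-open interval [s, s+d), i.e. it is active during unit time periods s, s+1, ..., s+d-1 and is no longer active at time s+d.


Each activity i is active on [start_i, start_i + duration_i).
Compute total resource usage per time slot:
  t=0: active resources = [], total = 0
  t=1: active resources = [], total = 0
  t=2: active resources = [1], total = 1
  t=3: active resources = [1], total = 1
  t=4: active resources = [1], total = 1
  t=5: active resources = [1], total = 1
  t=6: active resources = [4, 1], total = 5
  t=7: active resources = [4, 1], total = 5
  t=8: active resources = [4, 4], total = 8
  t=9: active resources = [4, 4], total = 8
  t=10: active resources = [4, 4], total = 8
  t=11: active resources = [4, 4], total = 8
Peak resource demand = 8

8


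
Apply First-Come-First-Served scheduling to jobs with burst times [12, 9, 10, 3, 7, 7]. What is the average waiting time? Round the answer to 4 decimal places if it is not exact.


FCFS order (as given): [12, 9, 10, 3, 7, 7]
Waiting times:
  Job 1: wait = 0
  Job 2: wait = 12
  Job 3: wait = 21
  Job 4: wait = 31
  Job 5: wait = 34
  Job 6: wait = 41
Sum of waiting times = 139
Average waiting time = 139/6 = 23.1667

23.1667


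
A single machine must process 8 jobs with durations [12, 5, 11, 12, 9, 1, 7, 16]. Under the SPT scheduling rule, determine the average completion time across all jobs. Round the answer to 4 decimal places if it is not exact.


Sort jobs by processing time (SPT order): [1, 5, 7, 9, 11, 12, 12, 16]
Compute completion times sequentially:
  Job 1: processing = 1, completes at 1
  Job 2: processing = 5, completes at 6
  Job 3: processing = 7, completes at 13
  Job 4: processing = 9, completes at 22
  Job 5: processing = 11, completes at 33
  Job 6: processing = 12, completes at 45
  Job 7: processing = 12, completes at 57
  Job 8: processing = 16, completes at 73
Sum of completion times = 250
Average completion time = 250/8 = 31.25

31.25


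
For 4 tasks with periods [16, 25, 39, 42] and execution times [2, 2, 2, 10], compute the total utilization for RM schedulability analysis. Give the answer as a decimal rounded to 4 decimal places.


Compute individual utilizations (exact fractions):
  Task 1: C/T = 2/16 = 1/8 (approx. 0.125)
  Task 2: C/T = 2/25 (approx. 0.08)
  Task 3: C/T = 2/39 (approx. 0.0513)
  Task 4: C/T = 10/42 = 5/21 (approx. 0.2381)
Total utilization U = 1/8 + 2/25 + 2/39 + 5/21 = 26993/54600
Rounded to 4 decimal places: U = 0.4944
RM (Liu & Layland) bound for 4 tasks = 0.756828; compare with U = 26993/54600 (approx. 0.494377)
U <= bound, so schedulable by RM sufficient condition.

0.4944


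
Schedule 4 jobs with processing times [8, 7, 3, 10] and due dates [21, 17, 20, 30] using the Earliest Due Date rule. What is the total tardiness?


Sort by due date (EDD order): [(7, 17), (3, 20), (8, 21), (10, 30)]
Compute completion times and tardiness:
  Job 1: p=7, d=17, C=7, tardiness=max(0,7-17)=0
  Job 2: p=3, d=20, C=10, tardiness=max(0,10-20)=0
  Job 3: p=8, d=21, C=18, tardiness=max(0,18-21)=0
  Job 4: p=10, d=30, C=28, tardiness=max(0,28-30)=0
Total tardiness = 0

0


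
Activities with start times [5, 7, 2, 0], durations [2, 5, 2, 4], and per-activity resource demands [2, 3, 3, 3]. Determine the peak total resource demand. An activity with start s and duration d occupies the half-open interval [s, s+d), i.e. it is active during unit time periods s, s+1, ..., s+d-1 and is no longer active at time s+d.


Each activity i is active on [start_i, start_i + duration_i).
Compute total resource usage per time slot:
  t=0: active resources = [3], total = 3
  t=1: active resources = [3], total = 3
  t=2: active resources = [3, 3], total = 6
  t=3: active resources = [3, 3], total = 6
  t=4: active resources = [], total = 0
  t=5: active resources = [2], total = 2
  t=6: active resources = [2], total = 2
  t=7: active resources = [3], total = 3
  t=8: active resources = [3], total = 3
  t=9: active resources = [3], total = 3
  t=10: active resources = [3], total = 3
  t=11: active resources = [3], total = 3
Peak resource demand = 6

6


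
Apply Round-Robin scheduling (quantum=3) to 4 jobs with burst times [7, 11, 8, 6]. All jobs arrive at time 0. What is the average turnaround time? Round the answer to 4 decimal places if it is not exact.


Time quantum = 3
Execution trace:
  J1 runs 3 units, time = 3
  J2 runs 3 units, time = 6
  J3 runs 3 units, time = 9
  J4 runs 3 units, time = 12
  J1 runs 3 units, time = 15
  J2 runs 3 units, time = 18
  J3 runs 3 units, time = 21
  J4 runs 3 units, time = 24
  J1 runs 1 units, time = 25
  J2 runs 3 units, time = 28
  J3 runs 2 units, time = 30
  J2 runs 2 units, time = 32
Finish times: [25, 32, 30, 24]
Average turnaround = 111/4 = 27.75

27.75


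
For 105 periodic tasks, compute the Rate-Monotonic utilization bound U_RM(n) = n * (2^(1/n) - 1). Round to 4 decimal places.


Compute 2^(1/105) = 1.0066232390
Subtract 1: 1.0066232390 - 1 = 0.0066232390
Multiply by n: 105 * 0.0066232390 = 0.6954400950
Round to 4 dp: 0.6954

0.6954


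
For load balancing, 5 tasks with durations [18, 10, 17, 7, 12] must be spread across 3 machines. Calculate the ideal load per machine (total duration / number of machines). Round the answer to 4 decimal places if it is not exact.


Total processing time = 18 + 10 + 17 + 7 + 12 = 64
Number of machines = 3
Ideal balanced load = 64 / 3 = 21.3333

21.3333


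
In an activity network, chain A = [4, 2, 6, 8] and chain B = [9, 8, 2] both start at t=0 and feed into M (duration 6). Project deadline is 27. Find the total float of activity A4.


Forward pass: ES(A4) = sum of predecessors on chain A = 12
EF = ES + duration = 12 + 8 = 20
Backward pass: LF(M) = deadline = 27; LS(M) = 27 - 6 = 21
LF(A4) = LS(M) - sum(successors on chain A) = 21 - 0 = 21
LS = LF - duration = 21 - 8 = 13
Total float = LS - ES = 13 - 12 = 1

1


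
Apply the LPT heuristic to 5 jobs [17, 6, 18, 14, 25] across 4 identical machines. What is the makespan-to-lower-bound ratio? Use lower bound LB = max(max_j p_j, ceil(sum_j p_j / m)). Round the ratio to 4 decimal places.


LPT order: [25, 18, 17, 14, 6]
Machine loads after assignment: [25, 18, 17, 20]
LPT makespan = 25
Lower bound = max(max_job, ceil(total/4)) = max(25, 20) = 25
Ratio = 25 / 25 = 1.0

1.0


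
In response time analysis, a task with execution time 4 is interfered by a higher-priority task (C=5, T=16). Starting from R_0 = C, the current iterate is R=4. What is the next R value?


R_next = C + ceil(R_prev / T_hp) * C_hp
ceil(4 / 16) = ceil(0.25) = 1
Interference = 1 * 5 = 5
R_next = 4 + 5 = 9

9


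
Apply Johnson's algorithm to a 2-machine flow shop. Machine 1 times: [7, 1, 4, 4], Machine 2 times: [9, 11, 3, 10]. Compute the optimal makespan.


Apply Johnson's rule:
  Group 1 (a <= b): [(2, 1, 11), (4, 4, 10), (1, 7, 9)]
  Group 2 (a > b): [(3, 4, 3)]
Optimal job order: [2, 4, 1, 3]
Schedule:
  Job 2: M1 done at 1, M2 done at 12
  Job 4: M1 done at 5, M2 done at 22
  Job 1: M1 done at 12, M2 done at 31
  Job 3: M1 done at 16, M2 done at 34
Makespan = 34

34


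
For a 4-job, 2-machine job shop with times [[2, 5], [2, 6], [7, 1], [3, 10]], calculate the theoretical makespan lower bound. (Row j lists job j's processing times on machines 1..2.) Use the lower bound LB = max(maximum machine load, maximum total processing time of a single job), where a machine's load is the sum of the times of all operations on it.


Machine loads:
  Machine 1: 2 + 2 + 7 + 3 = 14
  Machine 2: 5 + 6 + 1 + 10 = 22
Max machine load = 22
Job totals:
  Job 1: 7
  Job 2: 8
  Job 3: 8
  Job 4: 13
Max job total = 13
Lower bound = max(22, 13) = 22

22


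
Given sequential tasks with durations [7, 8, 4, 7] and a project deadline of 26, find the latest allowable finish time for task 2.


LF(activity 2) = deadline - sum of successor durations
Successors: activities 3 through 4 with durations [4, 7]
Sum of successor durations = 11
LF = 26 - 11 = 15

15


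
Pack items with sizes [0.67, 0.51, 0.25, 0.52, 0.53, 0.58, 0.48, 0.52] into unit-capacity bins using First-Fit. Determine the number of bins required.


Place items sequentially using First-Fit:
  Item 0.67 -> new Bin 1
  Item 0.51 -> new Bin 2
  Item 0.25 -> Bin 1 (now 0.92)
  Item 0.52 -> new Bin 3
  Item 0.53 -> new Bin 4
  Item 0.58 -> new Bin 5
  Item 0.48 -> Bin 2 (now 0.99)
  Item 0.52 -> new Bin 6
Total bins used = 6

6


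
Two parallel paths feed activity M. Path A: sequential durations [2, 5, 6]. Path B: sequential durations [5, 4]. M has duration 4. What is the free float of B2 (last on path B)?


ES(B2) = sum of predecessors on chain B = 5
EF(B2) = ES + duration = 5 + 4 = 9
Successor of B2 is M. ES(M) = max(sum(A), sum(B)) = max(13, 9) = 13
Free float = ES(successor) - EF(current) = 13 - 9 = 4

4


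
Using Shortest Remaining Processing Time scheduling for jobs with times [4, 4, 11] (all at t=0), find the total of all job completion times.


Since all jobs arrive at t=0, SRPT equals SPT ordering.
SPT order: [4, 4, 11]
Completion times:
  Job 1: p=4, C=4
  Job 2: p=4, C=8
  Job 3: p=11, C=19
Total completion time = 4 + 8 + 19 = 31

31


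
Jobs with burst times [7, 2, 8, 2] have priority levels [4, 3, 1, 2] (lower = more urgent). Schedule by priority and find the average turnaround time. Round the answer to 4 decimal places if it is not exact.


Sort by priority (ascending = highest first):
Order: [(1, 8), (2, 2), (3, 2), (4, 7)]
Completion times:
  Priority 1, burst=8, C=8
  Priority 2, burst=2, C=10
  Priority 3, burst=2, C=12
  Priority 4, burst=7, C=19
Average turnaround = 49/4 = 12.25

12.25


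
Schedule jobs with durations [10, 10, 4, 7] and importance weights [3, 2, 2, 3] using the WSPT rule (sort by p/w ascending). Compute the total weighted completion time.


Compute p/w ratios and sort ascending (WSPT): [(4, 2), (7, 3), (10, 3), (10, 2)]
Compute weighted completion times:
  Job (p=4,w=2): C=4, w*C=2*4=8
  Job (p=7,w=3): C=11, w*C=3*11=33
  Job (p=10,w=3): C=21, w*C=3*21=63
  Job (p=10,w=2): C=31, w*C=2*31=62
Total weighted completion time = 166

166


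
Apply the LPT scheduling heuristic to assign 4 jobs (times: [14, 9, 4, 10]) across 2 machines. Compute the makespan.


Sort jobs in decreasing order (LPT): [14, 10, 9, 4]
Assign each job to the least loaded machine:
  Machine 1: jobs [14, 4], load = 18
  Machine 2: jobs [10, 9], load = 19
Makespan = max load = 19

19


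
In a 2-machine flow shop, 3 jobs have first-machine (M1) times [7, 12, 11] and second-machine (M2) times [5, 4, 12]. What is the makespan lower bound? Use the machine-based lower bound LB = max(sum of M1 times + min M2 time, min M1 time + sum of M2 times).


LB1 = sum(M1 times) + min(M2 times) = 30 + 4 = 34
LB2 = min(M1 times) + sum(M2 times) = 7 + 21 = 28
Lower bound = max(LB1, LB2) = max(34, 28) = 34

34


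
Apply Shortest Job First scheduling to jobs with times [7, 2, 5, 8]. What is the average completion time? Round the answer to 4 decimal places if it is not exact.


SJF order (ascending): [2, 5, 7, 8]
Completion times:
  Job 1: burst=2, C=2
  Job 2: burst=5, C=7
  Job 3: burst=7, C=14
  Job 4: burst=8, C=22
Average completion = 45/4 = 11.25

11.25


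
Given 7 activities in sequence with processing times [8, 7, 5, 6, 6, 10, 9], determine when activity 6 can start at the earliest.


Activity 6 starts after activities 1 through 5 complete.
Predecessor durations: [8, 7, 5, 6, 6]
ES = 8 + 7 + 5 + 6 + 6 = 32

32


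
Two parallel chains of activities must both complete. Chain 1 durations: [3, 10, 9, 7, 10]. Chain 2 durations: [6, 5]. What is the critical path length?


Path A total = 3 + 10 + 9 + 7 + 10 = 39
Path B total = 6 + 5 = 11
Critical path = longest path = max(39, 11) = 39

39


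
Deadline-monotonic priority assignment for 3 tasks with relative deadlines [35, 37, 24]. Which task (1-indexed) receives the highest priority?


Sort tasks by relative deadline (ascending):
  Task 3: deadline = 24
  Task 1: deadline = 35
  Task 2: deadline = 37
Priority order (highest first): [3, 1, 2]
Highest priority task = 3

3


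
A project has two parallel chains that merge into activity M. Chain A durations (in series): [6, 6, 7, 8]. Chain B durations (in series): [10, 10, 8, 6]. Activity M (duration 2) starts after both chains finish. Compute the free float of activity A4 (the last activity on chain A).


ES(A4) = sum of predecessors on chain A = 19
EF(A4) = ES + duration = 19 + 8 = 27
Successor of A4 is M. ES(M) = max(sum(A), sum(B)) = max(27, 34) = 34
Free float = ES(successor) - EF(current) = 34 - 27 = 7

7


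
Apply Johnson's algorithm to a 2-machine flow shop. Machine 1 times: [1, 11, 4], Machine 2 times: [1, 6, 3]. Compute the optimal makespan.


Apply Johnson's rule:
  Group 1 (a <= b): [(1, 1, 1)]
  Group 2 (a > b): [(2, 11, 6), (3, 4, 3)]
Optimal job order: [1, 2, 3]
Schedule:
  Job 1: M1 done at 1, M2 done at 2
  Job 2: M1 done at 12, M2 done at 18
  Job 3: M1 done at 16, M2 done at 21
Makespan = 21

21


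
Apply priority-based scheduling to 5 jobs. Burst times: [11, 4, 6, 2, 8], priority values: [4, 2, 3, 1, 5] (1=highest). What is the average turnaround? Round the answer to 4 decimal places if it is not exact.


Sort by priority (ascending = highest first):
Order: [(1, 2), (2, 4), (3, 6), (4, 11), (5, 8)]
Completion times:
  Priority 1, burst=2, C=2
  Priority 2, burst=4, C=6
  Priority 3, burst=6, C=12
  Priority 4, burst=11, C=23
  Priority 5, burst=8, C=31
Average turnaround = 74/5 = 14.8

14.8


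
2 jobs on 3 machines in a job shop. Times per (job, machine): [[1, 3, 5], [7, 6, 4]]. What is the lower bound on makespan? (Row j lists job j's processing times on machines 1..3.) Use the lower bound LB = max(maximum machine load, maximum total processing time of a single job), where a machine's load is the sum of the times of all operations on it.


Machine loads:
  Machine 1: 1 + 7 = 8
  Machine 2: 3 + 6 = 9
  Machine 3: 5 + 4 = 9
Max machine load = 9
Job totals:
  Job 1: 9
  Job 2: 17
Max job total = 17
Lower bound = max(9, 17) = 17

17


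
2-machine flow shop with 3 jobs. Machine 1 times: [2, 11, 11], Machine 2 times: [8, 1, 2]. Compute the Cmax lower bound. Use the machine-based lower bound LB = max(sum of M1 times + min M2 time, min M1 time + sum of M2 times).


LB1 = sum(M1 times) + min(M2 times) = 24 + 1 = 25
LB2 = min(M1 times) + sum(M2 times) = 2 + 11 = 13
Lower bound = max(LB1, LB2) = max(25, 13) = 25

25


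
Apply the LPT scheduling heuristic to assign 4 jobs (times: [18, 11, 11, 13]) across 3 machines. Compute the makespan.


Sort jobs in decreasing order (LPT): [18, 13, 11, 11]
Assign each job to the least loaded machine:
  Machine 1: jobs [18], load = 18
  Machine 2: jobs [13], load = 13
  Machine 3: jobs [11, 11], load = 22
Makespan = max load = 22

22


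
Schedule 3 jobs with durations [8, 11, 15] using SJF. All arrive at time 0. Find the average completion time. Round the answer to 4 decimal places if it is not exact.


SJF order (ascending): [8, 11, 15]
Completion times:
  Job 1: burst=8, C=8
  Job 2: burst=11, C=19
  Job 3: burst=15, C=34
Average completion = 61/3 = 20.3333

20.3333


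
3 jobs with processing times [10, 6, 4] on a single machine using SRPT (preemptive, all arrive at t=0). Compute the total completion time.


Since all jobs arrive at t=0, SRPT equals SPT ordering.
SPT order: [4, 6, 10]
Completion times:
  Job 1: p=4, C=4
  Job 2: p=6, C=10
  Job 3: p=10, C=20
Total completion time = 4 + 10 + 20 = 34

34


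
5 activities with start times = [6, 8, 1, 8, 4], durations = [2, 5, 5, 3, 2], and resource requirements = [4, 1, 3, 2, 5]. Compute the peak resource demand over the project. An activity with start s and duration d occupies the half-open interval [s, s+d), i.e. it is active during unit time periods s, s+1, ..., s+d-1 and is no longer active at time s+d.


Each activity i is active on [start_i, start_i + duration_i).
Compute total resource usage per time slot:
  t=0: active resources = [], total = 0
  t=1: active resources = [3], total = 3
  t=2: active resources = [3], total = 3
  t=3: active resources = [3], total = 3
  t=4: active resources = [3, 5], total = 8
  t=5: active resources = [3, 5], total = 8
  t=6: active resources = [4], total = 4
  t=7: active resources = [4], total = 4
  t=8: active resources = [1, 2], total = 3
  t=9: active resources = [1, 2], total = 3
  t=10: active resources = [1, 2], total = 3
  t=11: active resources = [1], total = 1
  t=12: active resources = [1], total = 1
Peak resource demand = 8

8


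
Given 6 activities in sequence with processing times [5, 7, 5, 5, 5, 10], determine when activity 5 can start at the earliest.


Activity 5 starts after activities 1 through 4 complete.
Predecessor durations: [5, 7, 5, 5]
ES = 5 + 7 + 5 + 5 = 22

22


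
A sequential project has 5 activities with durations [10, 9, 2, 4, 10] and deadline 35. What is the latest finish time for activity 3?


LF(activity 3) = deadline - sum of successor durations
Successors: activities 4 through 5 with durations [4, 10]
Sum of successor durations = 14
LF = 35 - 14 = 21

21


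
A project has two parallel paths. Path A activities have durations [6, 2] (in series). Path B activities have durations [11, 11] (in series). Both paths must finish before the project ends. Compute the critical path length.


Path A total = 6 + 2 = 8
Path B total = 11 + 11 = 22
Critical path = longest path = max(8, 22) = 22

22


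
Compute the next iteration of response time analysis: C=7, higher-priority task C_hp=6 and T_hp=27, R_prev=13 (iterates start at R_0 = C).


R_next = C + ceil(R_prev / T_hp) * C_hp
ceil(13 / 27) = ceil(0.4815) = 1
Interference = 1 * 6 = 6
R_next = 7 + 6 = 13
R_next = R_prev, so the iteration has converged (response time = 13).

13


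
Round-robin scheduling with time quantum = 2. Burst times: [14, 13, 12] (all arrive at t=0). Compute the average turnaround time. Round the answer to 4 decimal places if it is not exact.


Time quantum = 2
Execution trace:
  J1 runs 2 units, time = 2
  J2 runs 2 units, time = 4
  J3 runs 2 units, time = 6
  J1 runs 2 units, time = 8
  J2 runs 2 units, time = 10
  J3 runs 2 units, time = 12
  J1 runs 2 units, time = 14
  J2 runs 2 units, time = 16
  J3 runs 2 units, time = 18
  J1 runs 2 units, time = 20
  J2 runs 2 units, time = 22
  J3 runs 2 units, time = 24
  J1 runs 2 units, time = 26
  J2 runs 2 units, time = 28
  J3 runs 2 units, time = 30
  J1 runs 2 units, time = 32
  J2 runs 2 units, time = 34
  J3 runs 2 units, time = 36
  J1 runs 2 units, time = 38
  J2 runs 1 units, time = 39
Finish times: [38, 39, 36]
Average turnaround = 113/3 = 37.6667

37.6667


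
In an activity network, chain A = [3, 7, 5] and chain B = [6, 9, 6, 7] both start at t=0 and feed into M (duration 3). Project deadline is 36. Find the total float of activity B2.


Forward pass: ES(B2) = sum of predecessors on chain B = 6
EF = ES + duration = 6 + 9 = 15
Backward pass: LF(M) = deadline = 36; LS(M) = 36 - 3 = 33
LF(B2) = LS(M) - sum(successors on chain B) = 33 - 13 = 20
LS = LF - duration = 20 - 9 = 11
Total float = LS - ES = 11 - 6 = 5

5


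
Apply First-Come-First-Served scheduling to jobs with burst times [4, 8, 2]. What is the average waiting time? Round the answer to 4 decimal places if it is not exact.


FCFS order (as given): [4, 8, 2]
Waiting times:
  Job 1: wait = 0
  Job 2: wait = 4
  Job 3: wait = 12
Sum of waiting times = 16
Average waiting time = 16/3 = 5.3333

5.3333


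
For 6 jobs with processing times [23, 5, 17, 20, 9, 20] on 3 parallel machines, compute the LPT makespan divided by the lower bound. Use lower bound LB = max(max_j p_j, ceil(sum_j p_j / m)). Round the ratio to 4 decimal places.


LPT order: [23, 20, 20, 17, 9, 5]
Machine loads after assignment: [28, 37, 29]
LPT makespan = 37
Lower bound = max(max_job, ceil(total/3)) = max(23, 32) = 32
Ratio = 37 / 32 = 1.1563

1.1563


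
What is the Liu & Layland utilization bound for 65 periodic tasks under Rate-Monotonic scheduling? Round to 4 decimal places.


Compute 2^(1/65) = 1.0107208638
Subtract 1: 1.0107208638 - 1 = 0.0107208638
Multiply by n: 65 * 0.0107208638 = 0.6968561470
Round to 4 dp: 0.6969

0.6969


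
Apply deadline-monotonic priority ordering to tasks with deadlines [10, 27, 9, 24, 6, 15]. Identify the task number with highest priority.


Sort tasks by relative deadline (ascending):
  Task 5: deadline = 6
  Task 3: deadline = 9
  Task 1: deadline = 10
  Task 6: deadline = 15
  Task 4: deadline = 24
  Task 2: deadline = 27
Priority order (highest first): [5, 3, 1, 6, 4, 2]
Highest priority task = 5

5


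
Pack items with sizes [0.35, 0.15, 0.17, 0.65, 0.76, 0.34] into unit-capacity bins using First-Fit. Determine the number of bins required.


Place items sequentially using First-Fit:
  Item 0.35 -> new Bin 1
  Item 0.15 -> Bin 1 (now 0.5)
  Item 0.17 -> Bin 1 (now 0.67)
  Item 0.65 -> new Bin 2
  Item 0.76 -> new Bin 3
  Item 0.34 -> Bin 2 (now 0.99)
Total bins used = 3

3


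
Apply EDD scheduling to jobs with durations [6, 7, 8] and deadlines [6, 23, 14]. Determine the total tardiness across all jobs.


Sort by due date (EDD order): [(6, 6), (8, 14), (7, 23)]
Compute completion times and tardiness:
  Job 1: p=6, d=6, C=6, tardiness=max(0,6-6)=0
  Job 2: p=8, d=14, C=14, tardiness=max(0,14-14)=0
  Job 3: p=7, d=23, C=21, tardiness=max(0,21-23)=0
Total tardiness = 0

0


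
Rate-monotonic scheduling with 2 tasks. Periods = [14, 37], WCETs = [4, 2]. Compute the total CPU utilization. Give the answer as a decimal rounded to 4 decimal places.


Compute individual utilizations (exact fractions):
  Task 1: C/T = 4/14 = 2/7 (approx. 0.2857)
  Task 2: C/T = 2/37 (approx. 0.0541)
Total utilization U = 2/7 + 2/37 = 88/259
Rounded to 4 decimal places: U = 0.3398
RM (Liu & Layland) bound for 2 tasks = 0.828427; compare with U = 88/259 (approx. 0.339768)
U <= bound, so schedulable by RM sufficient condition.

0.3398


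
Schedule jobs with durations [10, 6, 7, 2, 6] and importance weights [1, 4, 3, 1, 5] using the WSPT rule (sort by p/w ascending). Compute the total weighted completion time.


Compute p/w ratios and sort ascending (WSPT): [(6, 5), (6, 4), (2, 1), (7, 3), (10, 1)]
Compute weighted completion times:
  Job (p=6,w=5): C=6, w*C=5*6=30
  Job (p=6,w=4): C=12, w*C=4*12=48
  Job (p=2,w=1): C=14, w*C=1*14=14
  Job (p=7,w=3): C=21, w*C=3*21=63
  Job (p=10,w=1): C=31, w*C=1*31=31
Total weighted completion time = 186

186


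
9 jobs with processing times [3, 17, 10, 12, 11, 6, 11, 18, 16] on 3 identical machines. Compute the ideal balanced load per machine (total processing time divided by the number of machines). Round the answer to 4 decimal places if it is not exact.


Total processing time = 3 + 17 + 10 + 12 + 11 + 6 + 11 + 18 + 16 = 104
Number of machines = 3
Ideal balanced load = 104 / 3 = 34.6667

34.6667


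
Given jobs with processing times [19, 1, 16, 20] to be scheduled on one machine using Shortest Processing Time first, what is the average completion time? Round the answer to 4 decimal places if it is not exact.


Sort jobs by processing time (SPT order): [1, 16, 19, 20]
Compute completion times sequentially:
  Job 1: processing = 1, completes at 1
  Job 2: processing = 16, completes at 17
  Job 3: processing = 19, completes at 36
  Job 4: processing = 20, completes at 56
Sum of completion times = 110
Average completion time = 110/4 = 27.5

27.5


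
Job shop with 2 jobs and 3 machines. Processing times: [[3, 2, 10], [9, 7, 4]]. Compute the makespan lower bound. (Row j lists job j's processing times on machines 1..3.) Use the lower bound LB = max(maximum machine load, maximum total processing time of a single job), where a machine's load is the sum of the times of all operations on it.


Machine loads:
  Machine 1: 3 + 9 = 12
  Machine 2: 2 + 7 = 9
  Machine 3: 10 + 4 = 14
Max machine load = 14
Job totals:
  Job 1: 15
  Job 2: 20
Max job total = 20
Lower bound = max(14, 20) = 20

20


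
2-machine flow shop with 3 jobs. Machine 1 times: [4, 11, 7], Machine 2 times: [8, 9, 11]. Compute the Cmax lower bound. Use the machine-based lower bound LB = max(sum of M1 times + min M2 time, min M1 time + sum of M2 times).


LB1 = sum(M1 times) + min(M2 times) = 22 + 8 = 30
LB2 = min(M1 times) + sum(M2 times) = 4 + 28 = 32
Lower bound = max(LB1, LB2) = max(30, 32) = 32

32
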